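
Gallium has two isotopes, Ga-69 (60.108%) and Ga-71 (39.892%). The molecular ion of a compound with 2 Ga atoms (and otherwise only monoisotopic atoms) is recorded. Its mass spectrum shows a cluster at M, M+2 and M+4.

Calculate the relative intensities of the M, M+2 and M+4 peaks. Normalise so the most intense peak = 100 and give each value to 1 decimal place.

The 2 Ga atoms are independent, so intensities follow the terms of (0.60108 + 0.39892)^2.
P(M) = 0.60108^2 = 0.361297
P(M+2) = 2 × 0.60108^1 × 0.39892^1 = 0.479566
P(M+4) = 0.39892^2 = 0.159137
The M+2 peak is largest (0.479566); scaling to 100 gives 75.3 : 100.0 : 33.2.

75.3 : 100.0 : 33.2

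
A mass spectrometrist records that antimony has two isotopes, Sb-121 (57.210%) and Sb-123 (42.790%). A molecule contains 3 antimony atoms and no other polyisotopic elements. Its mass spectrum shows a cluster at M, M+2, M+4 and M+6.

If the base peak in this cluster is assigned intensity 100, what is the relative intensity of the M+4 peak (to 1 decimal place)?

Binomial terms of (0.57210 + 0.42790)^3: M 0.1872, M+2 0.4202, M+4 0.3143, M+6 0.0783 → M+2 is the base peak.
P(M+2) = C(3,1) × 0.57210^2 × 0.42790^1 = 3 × 0.32729841 × 0.4279 = 0.420153 (base)
P(M+4) = C(3,2) × 0.57210^1 × 0.42790^2 = 3 × 0.5721 × 0.18309841 = 0.314252
Relative intensity = 0.314252 / 0.420153 × 100 = 74.8

74.8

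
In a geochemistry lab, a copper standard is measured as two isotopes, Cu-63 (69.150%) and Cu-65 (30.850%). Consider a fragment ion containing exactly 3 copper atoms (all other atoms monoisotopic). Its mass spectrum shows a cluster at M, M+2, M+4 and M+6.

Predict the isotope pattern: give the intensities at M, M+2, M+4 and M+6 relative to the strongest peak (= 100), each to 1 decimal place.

Expanding (0.69150 + 0.30850)^3:
P(M) = 0.69150^3 = 0.330656
P(M+2) = 3 × 0.69150^2 × 0.30850^1 = 0.442548
P(M+4) = 3 × 0.69150^1 × 0.30850^2 = 0.197435
P(M+6) = 0.30850^3 = 0.029361
The M+2 peak is largest (0.442548); scaling to 100 gives 74.7 : 100.0 : 44.6 : 6.6.

74.7 : 100.0 : 44.6 : 6.6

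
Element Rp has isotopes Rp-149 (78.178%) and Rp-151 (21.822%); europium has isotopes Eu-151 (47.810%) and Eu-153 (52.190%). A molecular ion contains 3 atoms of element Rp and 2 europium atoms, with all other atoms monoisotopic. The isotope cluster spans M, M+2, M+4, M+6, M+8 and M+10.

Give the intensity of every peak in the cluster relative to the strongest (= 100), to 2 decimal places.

30.74 : 92.84 : 100.00 : 47.02 : 10.02 : 0.80

Element Rp pattern (n=3): 0.47780828 : 0.40011508 : 0.11168502 : 0.01039163
Europium pattern (n=2): 0.22857961 : 0.49904078 : 0.27237961
Convolve the two distributions (both contribute in 2-u steps):
  M: 0.47780828×0.22857961 = 0.109217
  M+2: 0.47780828×0.49904078 + 0.40011508×0.22857961 = 0.329904
  M+4: 0.47780828×0.27237961 + 0.40011508×0.49904078 + 0.11168502×0.22857961 = 0.355348
  M+6: 0.40011508×0.27237961 + 0.11168502×0.49904078 + 0.01039163×0.22857961 = 0.167094
  M+8: 0.11168502×0.27237961 + 0.01039163×0.49904078 = 0.035607
  M+10: 0.01039163×0.27237961 = 0.002830
Scale to base peak (0.355348) = 100: 30.74 : 92.84 : 100.00 : 47.02 : 10.02 : 0.80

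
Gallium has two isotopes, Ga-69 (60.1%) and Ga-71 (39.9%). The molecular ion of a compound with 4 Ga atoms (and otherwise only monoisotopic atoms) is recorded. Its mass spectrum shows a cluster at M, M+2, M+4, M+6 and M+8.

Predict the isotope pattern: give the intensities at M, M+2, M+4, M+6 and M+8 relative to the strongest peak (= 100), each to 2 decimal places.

37.66 : 100.00 : 99.58 : 44.08 : 7.32

Each Ga atom is independently Ga-69 (p = 0.601) or Ga-71 (q = 0.399); the cluster is the binomial expansion (p + q)^4.
P(M) = 0.601^4 = 0.130466
P(M+2) = 4 × 0.601^3 × 0.399^1 = 0.346463
P(M+4) = 6 × 0.601^2 × 0.399^2 = 0.345021
P(M+6) = 4 × 0.601^1 × 0.399^3 = 0.152705
P(M+8) = 0.399^4 = 0.025345
The M+2 peak is largest (0.346463); scaling to 100 gives 37.66 : 100.00 : 99.58 : 44.08 : 7.32.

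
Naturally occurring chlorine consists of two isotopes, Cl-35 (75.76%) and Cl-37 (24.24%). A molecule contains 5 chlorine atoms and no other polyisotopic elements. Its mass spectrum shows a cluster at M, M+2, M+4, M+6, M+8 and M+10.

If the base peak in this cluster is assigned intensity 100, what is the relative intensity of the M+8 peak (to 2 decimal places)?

3.28

Binomial terms of (0.7576 + 0.2424)^5: M 0.2496, M+2 0.3993, M+4 0.2555, M+6 0.0817, M+8 0.0131, M+10 0.0008 → M+2 is the base peak.
P(M+2) = C(5,1) × 0.7576^4 × 0.2424^1 = 5 × 0.32942751 × 0.2424 = 0.399266 (base)
P(M+8) = C(5,4) × 0.7576^1 × 0.2424^4 = 5 × 0.7576 × 0.00345247 = 0.013078
Relative intensity = 0.013078 / 0.399266 × 100 = 3.28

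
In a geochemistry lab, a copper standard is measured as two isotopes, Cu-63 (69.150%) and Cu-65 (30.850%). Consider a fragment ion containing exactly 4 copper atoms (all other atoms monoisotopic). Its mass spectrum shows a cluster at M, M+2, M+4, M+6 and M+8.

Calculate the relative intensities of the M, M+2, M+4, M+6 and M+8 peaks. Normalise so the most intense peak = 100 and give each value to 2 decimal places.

The 4 Cu atoms are independent, so intensities follow the terms of (0.69150 + 0.30850)^4.
P(M) = 0.69150^4 = 0.228649
P(M+2) = 4 × 0.69150^3 × 0.30850^1 = 0.408030
P(M+4) = 6 × 0.69150^2 × 0.30850^2 = 0.273052
P(M+6) = 4 × 0.69150^1 × 0.30850^3 = 0.081212
P(M+8) = 0.30850^4 = 0.009058
The M+2 peak is largest (0.408030); scaling to 100 gives 56.04 : 100.00 : 66.92 : 19.90 : 2.22.

56.04 : 100.00 : 66.92 : 19.90 : 2.22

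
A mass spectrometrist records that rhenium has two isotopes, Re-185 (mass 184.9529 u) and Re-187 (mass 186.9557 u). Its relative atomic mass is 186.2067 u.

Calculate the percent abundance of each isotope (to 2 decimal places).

Re-185: 37.40%, Re-187: 62.60%

Let x be the fractional abundance of Re-185; then Re-187 has abundance 1 − x.
184.9529·x + 186.9557·(1 − x) = 186.2067
(184.9529 − 186.9557)·x = 186.2067 − 186.9557
x = -0.7490 / -2.0028 = 0.37398 → 37.40% Re-185, 62.60% Re-187.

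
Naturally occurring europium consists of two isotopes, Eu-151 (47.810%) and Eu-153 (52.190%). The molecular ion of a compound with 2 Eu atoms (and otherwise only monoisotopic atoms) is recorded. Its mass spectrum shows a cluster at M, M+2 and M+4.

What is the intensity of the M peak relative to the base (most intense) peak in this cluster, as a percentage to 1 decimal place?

45.8%

Binomial terms of (0.47810 + 0.52190)^2: M 0.2286, M+2 0.4990, M+4 0.2724 → M+2 is the base peak.
P(M+2) = C(2,1) × 0.47810^1 × 0.52190^1 = 2 × 0.4781 × 0.5219 = 0.499041 (base)
P(M) = C(2,0) × 0.47810^2 × 0.52190^0 = 1 × 0.22857961 × 1.0000 = 0.228580
Relative intensity = 0.228580 / 0.499041 × 100 = 45.8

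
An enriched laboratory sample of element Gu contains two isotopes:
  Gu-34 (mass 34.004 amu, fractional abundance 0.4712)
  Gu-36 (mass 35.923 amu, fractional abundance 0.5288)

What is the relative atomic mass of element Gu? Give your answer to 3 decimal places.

35.019 amu

Ar = Σ fᵢ·mᵢ = 0.4712 × 34.004 + 0.5288 × 35.923
= 16.0227 + 18.9961 = 35.0188 amu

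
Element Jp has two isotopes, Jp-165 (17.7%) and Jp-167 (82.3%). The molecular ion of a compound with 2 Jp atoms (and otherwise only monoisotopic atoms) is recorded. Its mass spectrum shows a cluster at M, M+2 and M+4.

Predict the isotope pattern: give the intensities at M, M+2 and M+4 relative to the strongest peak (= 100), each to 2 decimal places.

The 2 Jp atoms are independent, so intensities follow the terms of (0.177 + 0.823)^2.
P(M) = 0.177^2 = 0.031329
P(M+2) = 2 × 0.177^1 × 0.823^1 = 0.291342
P(M+4) = 0.823^2 = 0.677329
The M+4 peak is largest (0.677329); scaling to 100 gives 4.63 : 43.01 : 100.00.

4.63 : 43.01 : 100.00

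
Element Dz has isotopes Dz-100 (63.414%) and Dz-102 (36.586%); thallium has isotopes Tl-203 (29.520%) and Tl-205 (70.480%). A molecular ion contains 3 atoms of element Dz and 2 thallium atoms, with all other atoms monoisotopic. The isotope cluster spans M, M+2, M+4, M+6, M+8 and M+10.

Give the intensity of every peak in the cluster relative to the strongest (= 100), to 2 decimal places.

6.68 : 43.48 : 100.00 : 99.08 : 44.17 : 7.32

Element Dz pattern (n=3): 0.25500896 : 0.44137373 : 0.25464565 : 0.04897166
Thallium pattern (n=2): 0.08714304 : 0.41611392 : 0.49674304
Convolve the two distributions (both contribute in 2-u steps):
  M: 0.25500896×0.08714304 = 0.022222
  M+2: 0.25500896×0.41611392 + 0.44137373×0.08714304 = 0.144575
  M+4: 0.25500896×0.49674304 + 0.44137373×0.41611392 + 0.25464565×0.08714304 = 0.332526
  M+6: 0.44137373×0.49674304 + 0.25464565×0.41611392 + 0.04897166×0.08714304 = 0.329478
  M+8: 0.25464565×0.49674304 + 0.04897166×0.41611392 = 0.146871
  M+10: 0.04897166×0.49674304 = 0.024326
Scale to base peak (0.332526) = 100: 6.68 : 43.48 : 100.00 : 99.08 : 44.17 : 7.32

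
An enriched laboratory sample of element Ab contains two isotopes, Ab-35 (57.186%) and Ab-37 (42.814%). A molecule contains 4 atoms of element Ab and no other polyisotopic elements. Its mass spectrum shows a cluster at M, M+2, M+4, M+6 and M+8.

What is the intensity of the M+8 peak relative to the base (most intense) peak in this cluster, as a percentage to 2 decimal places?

9.34%

Term probabilities: M 0.1069, M+2 0.3203, M+4 0.3597, M+6 0.1795, M+8 0.0336. Base peak = M+4.
P(M+4) = C(4,2) × 0.57186^2 × 0.42814^2 = 6 × 0.32702386 × 0.18330386 = 0.359668 (base)
P(M+8) = C(4,4) × 0.57186^0 × 0.42814^4 = 1 × 1.0000 × 0.0336003 = 0.033600
Relative intensity = 0.033600 / 0.359668 × 100 = 9.34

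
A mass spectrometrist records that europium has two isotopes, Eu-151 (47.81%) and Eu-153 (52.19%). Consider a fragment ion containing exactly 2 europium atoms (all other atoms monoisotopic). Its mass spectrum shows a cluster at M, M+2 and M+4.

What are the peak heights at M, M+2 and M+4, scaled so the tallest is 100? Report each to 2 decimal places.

Expanding (0.4781 + 0.5219)^2:
P(M) = 0.4781^2 = 0.228580
P(M+2) = 2 × 0.4781^1 × 0.5219^1 = 0.499041
P(M+4) = 0.5219^2 = 0.272380
The M+2 peak is largest (0.499041); scaling to 100 gives 45.80 : 100.00 : 54.58.

45.80 : 100.00 : 54.58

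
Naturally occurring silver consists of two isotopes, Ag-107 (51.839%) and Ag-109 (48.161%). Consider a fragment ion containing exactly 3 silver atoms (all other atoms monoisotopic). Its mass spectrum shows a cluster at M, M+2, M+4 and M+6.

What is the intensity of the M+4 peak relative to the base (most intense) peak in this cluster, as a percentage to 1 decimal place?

92.9%

Binomial terms of (0.51839 + 0.48161)^3: M 0.1393, M+2 0.3883, M+4 0.3607, M+6 0.1117 → M+2 is the base peak.
P(M+2) = C(3,1) × 0.51839^2 × 0.48161^1 = 3 × 0.26872819 × 0.48161 = 0.388267 (base)
P(M+4) = C(3,2) × 0.51839^1 × 0.48161^2 = 3 × 0.51839 × 0.23194819 = 0.360719
Relative intensity = 0.360719 / 0.388267 × 100 = 92.9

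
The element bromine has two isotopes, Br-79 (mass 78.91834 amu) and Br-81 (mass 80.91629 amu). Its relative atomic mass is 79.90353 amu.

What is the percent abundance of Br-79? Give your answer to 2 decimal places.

With x = fraction of Br-79 (so Br-81 is 1 − x):
78.91834·x + 80.91629·(1 − x) = 79.90353
(78.91834 − 80.91629)·x = 79.90353 − 80.91629
x = -1.01276 / -1.99795 = 0.50690 → 50.69% Br-79, 49.31% Br-81.

50.69%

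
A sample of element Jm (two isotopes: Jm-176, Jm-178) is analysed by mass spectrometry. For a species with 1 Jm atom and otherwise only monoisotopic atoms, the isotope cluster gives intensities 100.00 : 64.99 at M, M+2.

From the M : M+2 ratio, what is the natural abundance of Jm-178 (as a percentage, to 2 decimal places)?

39.39%

If p is the fraction of Jm that is Jm-176, then I(M+2)/I(M) = [C(1,1)·p^0·(1−p)] / p^1 = 1·(1−p)/p = 64.99/100.00 = 0.6499
(1−p)/p = 0.6499/1 = 0.6499  ⇒  p = 1/(1 + 0.6499) = 0.6061
Jm-176: 60.61%, Jm-178: 39.39%.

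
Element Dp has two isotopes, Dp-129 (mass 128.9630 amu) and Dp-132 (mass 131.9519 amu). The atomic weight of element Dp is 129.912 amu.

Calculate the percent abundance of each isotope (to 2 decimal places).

Dp-129: 68.25%, Dp-132: 31.75%

With x = fraction of Dp-129 (so Dp-132 is 1 − x):
128.9630·x + 131.9519·(1 − x) = 129.912
(128.9630 − 131.9519)·x = 129.912 − 131.9519
x = -2.0399 / -2.9889 = 0.68249 → 68.25% Dp-129, 31.75% Dp-132.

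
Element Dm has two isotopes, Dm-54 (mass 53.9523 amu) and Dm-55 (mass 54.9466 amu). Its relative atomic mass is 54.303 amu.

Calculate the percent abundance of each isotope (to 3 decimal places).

With x = fraction of Dm-54 (so Dm-55 is 1 − x):
53.9523·x + 54.9466·(1 − x) = 54.303
(53.9523 − 54.9466)·x = 54.303 − 54.9466
x = -0.6436 / -0.9943 = 0.64729 → 64.729% Dm-54, 35.271% Dm-55.

Dm-54: 64.729%, Dm-55: 35.271%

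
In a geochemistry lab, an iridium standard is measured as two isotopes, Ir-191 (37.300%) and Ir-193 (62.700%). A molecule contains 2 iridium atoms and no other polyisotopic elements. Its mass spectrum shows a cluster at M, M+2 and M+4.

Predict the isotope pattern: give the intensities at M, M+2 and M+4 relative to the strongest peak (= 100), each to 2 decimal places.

The 2 Ir atoms are independent, so intensities follow the terms of (0.37300 + 0.62700)^2.
P(M) = 0.37300^2 = 0.139129
P(M+2) = 2 × 0.37300^1 × 0.62700^1 = 0.467742
P(M+4) = 0.62700^2 = 0.393129
The M+2 peak is largest (0.467742); scaling to 100 gives 29.74 : 100.00 : 84.05.

29.74 : 100.00 : 84.05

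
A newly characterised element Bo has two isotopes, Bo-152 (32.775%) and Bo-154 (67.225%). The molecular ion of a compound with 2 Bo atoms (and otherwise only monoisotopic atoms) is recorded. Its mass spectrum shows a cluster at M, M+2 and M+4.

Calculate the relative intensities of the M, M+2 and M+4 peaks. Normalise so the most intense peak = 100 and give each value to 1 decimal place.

23.8 : 97.5 : 100.0

The 2 Bo atoms are independent, so intensities follow the terms of (0.32775 + 0.67225)^2.
P(M) = 0.32775^2 = 0.107420
P(M+2) = 2 × 0.32775^1 × 0.67225^1 = 0.440660
P(M+4) = 0.67225^2 = 0.451920
The M+4 peak is largest (0.451920); scaling to 100 gives 23.8 : 97.5 : 100.0.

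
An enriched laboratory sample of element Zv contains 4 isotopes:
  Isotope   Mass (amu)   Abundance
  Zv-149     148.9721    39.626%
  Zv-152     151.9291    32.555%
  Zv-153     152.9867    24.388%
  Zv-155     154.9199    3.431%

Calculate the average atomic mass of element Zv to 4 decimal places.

Ar = Σ fᵢ·mᵢ = 0.39626 × 148.9721 + 0.32555 × 151.9291 + 0.24388 × 152.9867 + 0.03431 × 154.9199
= 59.03168 + 49.46052 + 37.31040 + 5.31530 = 151.11790 amu

151.1179 amu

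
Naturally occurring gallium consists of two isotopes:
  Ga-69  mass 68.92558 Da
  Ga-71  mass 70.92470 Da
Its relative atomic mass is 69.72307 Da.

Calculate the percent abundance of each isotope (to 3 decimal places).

With x = fraction of Ga-69 (so Ga-71 is 1 − x):
68.92558·x + 70.92470·(1 − x) = 69.72307
(68.92558 − 70.92470)·x = 69.72307 − 70.92470
x = -1.20163 / -1.99912 = 0.60108 → 60.108% Ga-69, 39.892% Ga-71.

Ga-69: 60.108%, Ga-71: 39.892%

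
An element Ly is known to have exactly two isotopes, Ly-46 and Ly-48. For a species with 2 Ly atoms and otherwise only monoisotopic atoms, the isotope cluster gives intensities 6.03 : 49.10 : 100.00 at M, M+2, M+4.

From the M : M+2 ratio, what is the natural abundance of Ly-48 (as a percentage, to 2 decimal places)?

80.28%

If p is the fraction of Ly that is Ly-46, then I(M+2)/I(M) = [C(2,1)·p^1·(1−p)] / p^2 = 2·(1−p)/p = 49.10/6.03 = 8.1426
(1−p)/p = 8.1426/2 = 4.0713  ⇒  p = 1/(1 + 4.0713) = 0.1972
Ly-46: 19.72%, Ly-48: 80.28%.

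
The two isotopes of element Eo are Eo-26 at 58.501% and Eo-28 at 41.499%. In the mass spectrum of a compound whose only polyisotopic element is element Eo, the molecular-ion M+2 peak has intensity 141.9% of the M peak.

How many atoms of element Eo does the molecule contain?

2

With n Eo atoms, P(M+2)/P(M) = C(n,1)·p^(n−1)q / p^n = n·q/p = n · 0.41499/0.58501.
n = 1.419 × 0.58501/0.41499 = 2.00 ≈ 2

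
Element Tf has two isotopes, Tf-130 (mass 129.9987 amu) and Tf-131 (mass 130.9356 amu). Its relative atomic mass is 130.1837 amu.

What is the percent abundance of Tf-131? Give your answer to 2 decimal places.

Let x be the fractional abundance of Tf-130; then Tf-131 has abundance 1 − x.
129.9987·x + 130.9356·(1 − x) = 130.1837
(129.9987 − 130.9356)·x = 130.1837 − 130.9356
x = -0.7519 / -0.9369 = 0.80254 → 80.25% Tf-130, 19.75% Tf-131.

19.75%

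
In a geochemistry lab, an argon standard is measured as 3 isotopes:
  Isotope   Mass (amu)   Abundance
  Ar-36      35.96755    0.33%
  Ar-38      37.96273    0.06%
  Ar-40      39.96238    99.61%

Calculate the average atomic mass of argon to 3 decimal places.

Weight each isotope mass by its fractional abundance: 0.0033 × 35.96755 + 0.0006 × 37.96273 + 0.9961 × 39.96238
= 0.118693 + 0.022778 + 39.806527 = 39.947998 amu

39.948 amu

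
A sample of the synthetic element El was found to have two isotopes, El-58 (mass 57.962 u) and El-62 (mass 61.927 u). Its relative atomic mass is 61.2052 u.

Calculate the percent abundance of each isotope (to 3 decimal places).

With x = fraction of El-58 (so El-62 is 1 − x):
57.962·x + 61.927·(1 − x) = 61.2052
(57.962 − 61.927)·x = 61.2052 − 61.927
x = -0.7218 / -3.965 = 0.18204 → 18.204% El-58, 81.796% El-62.

El-58: 18.204%, El-62: 81.796%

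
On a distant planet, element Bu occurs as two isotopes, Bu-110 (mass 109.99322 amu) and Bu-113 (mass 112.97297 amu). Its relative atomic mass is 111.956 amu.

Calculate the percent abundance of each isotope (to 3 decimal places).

Writing the weighted mean with unknown fraction x of Bu-110:
109.99322·x + 112.97297·(1 − x) = 111.956
(109.99322 − 112.97297)·x = 111.956 − 112.97297
x = -1.01697 / -2.97975 = 0.34129 → 34.129% Bu-110, 65.871% Bu-113.

Bu-110: 34.129%, Bu-113: 65.871%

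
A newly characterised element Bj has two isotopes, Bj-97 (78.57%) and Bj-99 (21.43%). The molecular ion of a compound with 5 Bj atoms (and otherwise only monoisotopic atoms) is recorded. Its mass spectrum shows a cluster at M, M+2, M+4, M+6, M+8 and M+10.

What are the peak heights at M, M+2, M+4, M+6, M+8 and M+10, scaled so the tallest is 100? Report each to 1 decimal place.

Expanding (0.7857 + 0.2143)^5:
P(M) = 0.7857^5 = 0.299422
P(M+2) = 5 × 0.7857^4 × 0.2143^1 = 0.408337
P(M+4) = 10 × 0.7857^3 × 0.2143^2 = 0.222748
P(M+6) = 10 × 0.7857^2 × 0.2143^3 = 0.060755
P(M+8) = 5 × 0.7857^1 × 0.2143^4 = 0.008285
P(M+10) = 0.2143^5 = 0.000452
The M+2 peak is largest (0.408337); scaling to 100 gives 73.3 : 100.0 : 54.6 : 14.9 : 2.0 : 0.1.

73.3 : 100.0 : 54.6 : 14.9 : 2.0 : 0.1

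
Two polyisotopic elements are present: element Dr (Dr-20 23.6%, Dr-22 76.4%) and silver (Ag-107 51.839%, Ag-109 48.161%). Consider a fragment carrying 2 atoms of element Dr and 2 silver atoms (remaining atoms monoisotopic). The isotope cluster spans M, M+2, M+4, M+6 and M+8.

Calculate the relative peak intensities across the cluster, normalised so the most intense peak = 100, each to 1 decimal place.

Element Dr pattern (n=2): 0.055696 : 0.360608 : 0.583696
Silver pattern (n=2): 0.26872819 : 0.49932362 : 0.23194819
Convolve the two distributions (both contribute in 2-u steps):
  M: 0.055696×0.26872819 = 0.014967
  M+2: 0.055696×0.49932362 + 0.360608×0.26872819 = 0.124716
  M+4: 0.055696×0.23194819 + 0.360608×0.49932362 + 0.583696×0.26872819 = 0.349834
  M+6: 0.360608×0.23194819 + 0.583696×0.49932362 = 0.375096
  M+8: 0.583696×0.23194819 = 0.135387
Scale to base peak (0.375096) = 100: 4.0 : 33.2 : 93.3 : 100.0 : 36.1

4.0 : 33.2 : 93.3 : 100.0 : 36.1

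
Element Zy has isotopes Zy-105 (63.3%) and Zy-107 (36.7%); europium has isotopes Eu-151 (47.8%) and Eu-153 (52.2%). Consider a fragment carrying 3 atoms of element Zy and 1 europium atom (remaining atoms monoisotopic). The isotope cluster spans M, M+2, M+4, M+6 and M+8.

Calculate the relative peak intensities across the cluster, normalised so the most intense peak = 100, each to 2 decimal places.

Element Zy pattern (n=3): 0.25363614 : 0.44115859 : 0.25577441 : 0.04943086
Europium pattern (n=1): 0.4780 : 0.5220
Convolve the two distributions (both contribute in 2-u steps):
  M: 0.25363614×0.4780 = 0.121238
  M+2: 0.25363614×0.5220 + 0.44115859×0.4780 = 0.343272
  M+4: 0.44115859×0.5220 + 0.25577441×0.4780 = 0.352545
  M+6: 0.25577441×0.5220 + 0.04943086×0.4780 = 0.157142
  M+8: 0.04943086×0.5220 = 0.025803
Scale to base peak (0.352545) = 100: 34.39 : 97.37 : 100.00 : 44.57 : 7.32

34.39 : 97.37 : 100.00 : 44.57 : 7.32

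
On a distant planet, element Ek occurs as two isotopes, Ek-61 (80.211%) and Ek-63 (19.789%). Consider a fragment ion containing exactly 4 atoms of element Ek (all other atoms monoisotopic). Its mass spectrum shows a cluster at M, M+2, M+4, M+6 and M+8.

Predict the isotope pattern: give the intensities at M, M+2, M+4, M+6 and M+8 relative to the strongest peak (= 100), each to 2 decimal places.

100.00 : 98.68 : 36.52 : 6.01 : 0.37

Expanding (0.80211 + 0.19789)^4:
P(M) = 0.80211^4 = 0.413938
P(M+2) = 4 × 0.80211^3 × 0.19789^1 = 0.408494
P(M+4) = 6 × 0.80211^2 × 0.19789^2 = 0.151170
P(M+6) = 4 × 0.80211^1 × 0.19789^3 = 0.024864
P(M+8) = 0.19789^4 = 0.001534
The M peak is largest (0.413938); scaling to 100 gives 100.00 : 98.68 : 36.52 : 6.01 : 0.37.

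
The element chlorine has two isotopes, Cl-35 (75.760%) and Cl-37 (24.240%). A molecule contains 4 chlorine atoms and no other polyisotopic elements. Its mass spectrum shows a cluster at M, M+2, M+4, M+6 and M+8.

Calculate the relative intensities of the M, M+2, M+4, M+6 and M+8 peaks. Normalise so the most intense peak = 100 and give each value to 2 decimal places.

78.14 : 100.00 : 47.99 : 10.24 : 0.82

Each Cl atom is independently Cl-35 (p = 0.75760) or Cl-37 (q = 0.24240); the cluster is the binomial expansion (p + q)^4.
P(M) = 0.75760^4 = 0.329428
P(M+2) = 4 × 0.75760^3 × 0.24240^1 = 0.421612
P(M+4) = 6 × 0.75760^2 × 0.24240^2 = 0.202347
P(M+6) = 4 × 0.75760^1 × 0.24240^3 = 0.043162
P(M+8) = 0.24240^4 = 0.003452
The M+2 peak is largest (0.421612); scaling to 100 gives 78.14 : 100.00 : 47.99 : 10.24 : 0.82.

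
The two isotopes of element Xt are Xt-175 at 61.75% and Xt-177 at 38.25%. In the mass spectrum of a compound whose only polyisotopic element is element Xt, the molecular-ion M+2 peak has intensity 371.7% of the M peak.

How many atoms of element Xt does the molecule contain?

The M+2/M ratio from n Xt atoms is n · q/p = n · 0.3825/0.6175.
n = 3.717 × 0.6175/0.3825 = 6.00 ≈ 6

6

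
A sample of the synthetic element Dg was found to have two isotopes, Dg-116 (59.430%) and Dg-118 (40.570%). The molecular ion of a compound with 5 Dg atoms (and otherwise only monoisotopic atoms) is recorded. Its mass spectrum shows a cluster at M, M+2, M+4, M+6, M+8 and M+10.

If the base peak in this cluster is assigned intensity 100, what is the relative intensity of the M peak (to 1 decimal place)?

21.5

(0.59430 + 0.40570)^5 gives M 0.0741, M+2 0.2530, M+4 0.3455, M+6 0.2358, M+8 0.0805, M+10 0.0110; the largest is M+4.
P(M+4) = C(5,2) × 0.59430^3 × 0.40570^2 = 10 × 0.2099023 × 0.16459249 = 0.345483 (base)
P(M) = C(5,0) × 0.59430^5 × 0.40570^0 = 1 × 0.07413591 × 1.0000 = 0.074136
Relative intensity = 0.074136 / 0.345483 × 100 = 21.5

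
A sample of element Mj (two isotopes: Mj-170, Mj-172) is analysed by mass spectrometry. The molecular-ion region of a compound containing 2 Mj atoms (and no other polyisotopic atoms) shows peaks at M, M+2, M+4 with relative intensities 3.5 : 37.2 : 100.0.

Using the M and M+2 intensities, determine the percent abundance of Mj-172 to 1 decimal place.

84.2%

Let p = fractional abundance of Mj-170. I(M+2)/I(M) = [C(2,1)·p^1·(1−p)] / p^2 = 2·(1−p)/p = 37.2/3.5 = 10.6286
(1−p)/p = 10.6286/2 = 5.3143  ⇒  p = 1/(1 + 5.3143) = 0.1584
Mj-170: 15.8%, Mj-172: 84.2%.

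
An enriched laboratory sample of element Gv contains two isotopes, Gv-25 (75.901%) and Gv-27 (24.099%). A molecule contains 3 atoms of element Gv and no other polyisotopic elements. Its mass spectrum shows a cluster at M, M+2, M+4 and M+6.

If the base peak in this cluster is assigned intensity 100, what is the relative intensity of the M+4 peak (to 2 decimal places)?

30.24

Term probabilities: M 0.4373, M+2 0.4165, M+4 0.1322, M+6 0.0140. Base peak = M.
P(M) = C(3,0) × 0.75901^3 × 0.24099^0 = 1 × 0.43726276 × 1.0000 = 0.437263 (base)
P(M+4) = C(3,2) × 0.75901^1 × 0.24099^2 = 3 × 0.75901 × 0.05807618 = 0.132241
Relative intensity = 0.132241 / 0.437263 × 100 = 30.24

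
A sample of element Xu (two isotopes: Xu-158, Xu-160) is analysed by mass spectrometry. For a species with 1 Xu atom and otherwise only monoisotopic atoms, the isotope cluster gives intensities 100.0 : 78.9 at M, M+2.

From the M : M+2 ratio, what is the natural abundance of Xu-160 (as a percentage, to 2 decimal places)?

44.10%

Let p = fractional abundance of Xu-158. I(M+2)/I(M) = [C(1,1)·p^0·(1−p)] / p^1 = 1·(1−p)/p = 78.9/100.0 = 0.7890
(1−p)/p = 0.7890/1 = 0.7890  ⇒  p = 1/(1 + 0.7890) = 0.5590
Xu-158: 55.90%, Xu-160: 44.10%.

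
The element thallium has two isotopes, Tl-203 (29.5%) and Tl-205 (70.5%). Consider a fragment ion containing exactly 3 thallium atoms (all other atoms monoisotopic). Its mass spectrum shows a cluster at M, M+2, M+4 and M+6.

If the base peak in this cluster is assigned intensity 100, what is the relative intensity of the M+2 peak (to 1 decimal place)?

41.8

Term probabilities: M 0.0257, M+2 0.1841, M+4 0.4399, M+6 0.3504. Base peak = M+4.
P(M+4) = C(3,2) × 0.295^1 × 0.705^2 = 3 × 0.2950 × 0.497025 = 0.439867 (base)
P(M+2) = C(3,1) × 0.295^2 × 0.705^1 = 3 × 0.087025 × 0.7050 = 0.184058
Relative intensity = 0.184058 / 0.439867 × 100 = 41.8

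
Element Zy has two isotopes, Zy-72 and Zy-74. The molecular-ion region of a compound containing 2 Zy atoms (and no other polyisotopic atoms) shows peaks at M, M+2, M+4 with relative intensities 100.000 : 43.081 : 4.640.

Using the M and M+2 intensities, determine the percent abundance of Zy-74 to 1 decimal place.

If p is the fraction of Zy that is Zy-72, then I(M+2)/I(M) = [C(2,1)·p^1·(1−p)] / p^2 = 2·(1−p)/p = 43.081/100.000 = 0.4308
(1−p)/p = 0.4308/2 = 0.2154  ⇒  p = 1/(1 + 0.2154) = 0.8228
Zy-72: 82.3%, Zy-74: 17.7%.

17.7%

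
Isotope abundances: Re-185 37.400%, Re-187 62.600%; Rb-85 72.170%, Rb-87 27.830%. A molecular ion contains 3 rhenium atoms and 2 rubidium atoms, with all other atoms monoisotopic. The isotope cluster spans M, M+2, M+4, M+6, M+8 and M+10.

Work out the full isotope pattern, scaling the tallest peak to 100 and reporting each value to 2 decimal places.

8.05 : 46.62 : 100.00 : 95.91 : 39.16 : 5.61

Rhenium pattern (n=3): 0.05231362 : 0.26268713 : 0.43968487 : 0.24531438
Rubidium pattern (n=2): 0.52085089 : 0.40169822 : 0.07745089
Convolve the two distributions (both contribute in 2-u steps):
  M: 0.05231362×0.52085089 = 0.027248
  M+2: 0.05231362×0.40169822 + 0.26268713×0.52085089 = 0.157835
  M+4: 0.05231362×0.07745089 + 0.26268713×0.40169822 + 0.43968487×0.52085089 = 0.338583
  M+6: 0.26268713×0.07745089 + 0.43968487×0.40169822 + 0.24531438×0.52085089 = 0.324738
  M+8: 0.43968487×0.07745089 + 0.24531438×0.40169822 = 0.132596
  M+10: 0.24531438×0.07745089 = 0.019000
Scale to base peak (0.338583) = 100: 8.05 : 46.62 : 100.00 : 95.91 : 39.16 : 5.61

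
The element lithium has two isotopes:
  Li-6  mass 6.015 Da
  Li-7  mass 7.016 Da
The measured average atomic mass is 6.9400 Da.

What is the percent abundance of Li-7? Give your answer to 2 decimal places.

Writing the weighted mean with unknown fraction x of Li-6:
6.015·x + 7.016·(1 − x) = 6.9400
(6.015 − 7.016)·x = 6.9400 − 7.016
x = -0.0760 / -1.001 = 0.07592 → 7.59% Li-6, 92.41% Li-7.

92.41%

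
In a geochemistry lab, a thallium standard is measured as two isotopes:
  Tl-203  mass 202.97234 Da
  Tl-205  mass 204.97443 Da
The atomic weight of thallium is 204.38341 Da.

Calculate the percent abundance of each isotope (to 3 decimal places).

Tl-203: 29.520%, Tl-205: 70.480%

Writing the weighted mean with unknown fraction x of Tl-203:
202.97234·x + 204.97443·(1 − x) = 204.38341
(202.97234 − 204.97443)·x = 204.38341 − 204.97443
x = -0.59102 / -2.00209 = 0.29520 → 29.520% Tl-203, 70.480% Tl-205.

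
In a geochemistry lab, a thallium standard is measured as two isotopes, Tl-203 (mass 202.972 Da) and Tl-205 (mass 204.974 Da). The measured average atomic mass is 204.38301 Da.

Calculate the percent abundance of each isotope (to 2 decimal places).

Let x be the fractional abundance of Tl-203; then Tl-205 has abundance 1 − x.
202.972·x + 204.974·(1 − x) = 204.38301
(202.972 − 204.974)·x = 204.38301 − 204.974
x = -0.59099 / -2.002 = 0.29520 → 29.52% Tl-203, 70.48% Tl-205.

Tl-203: 29.52%, Tl-205: 70.48%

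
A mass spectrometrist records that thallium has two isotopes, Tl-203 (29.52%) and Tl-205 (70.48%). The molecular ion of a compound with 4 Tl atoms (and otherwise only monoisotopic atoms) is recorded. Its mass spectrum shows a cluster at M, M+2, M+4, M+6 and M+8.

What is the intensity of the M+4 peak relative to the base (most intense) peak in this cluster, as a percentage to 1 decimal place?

Binomial terms of (0.2952 + 0.7048)^4: M 0.0076, M+2 0.0725, M+4 0.2597, M+6 0.4134, M+8 0.2468 → M+6 is the base peak.
P(M+6) = C(4,3) × 0.2952^1 × 0.7048^3 = 4 × 0.2952 × 0.35010449 = 0.413403 (base)
P(M+4) = C(4,2) × 0.2952^2 × 0.7048^2 = 6 × 0.08714304 × 0.49674304 = 0.259726
Relative intensity = 0.259726 / 0.413403 × 100 = 62.8

62.8%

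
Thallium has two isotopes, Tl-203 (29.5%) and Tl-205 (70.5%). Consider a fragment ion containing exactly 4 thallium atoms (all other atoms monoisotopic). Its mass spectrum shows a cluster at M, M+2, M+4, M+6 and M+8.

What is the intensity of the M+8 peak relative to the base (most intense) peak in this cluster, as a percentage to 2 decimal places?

59.75%

Binomial terms of (0.295 + 0.705)^4: M 0.0076, M+2 0.0724, M+4 0.2595, M+6 0.4135, M+8 0.2470 → M+6 is the base peak.
P(M+6) = C(4,3) × 0.295^1 × 0.705^3 = 4 × 0.2950 × 0.35040263 = 0.413475 (base)
P(M+8) = C(4,4) × 0.295^0 × 0.705^4 = 1 × 1.0000 × 0.24703385 = 0.247034
Relative intensity = 0.247034 / 0.413475 × 100 = 59.75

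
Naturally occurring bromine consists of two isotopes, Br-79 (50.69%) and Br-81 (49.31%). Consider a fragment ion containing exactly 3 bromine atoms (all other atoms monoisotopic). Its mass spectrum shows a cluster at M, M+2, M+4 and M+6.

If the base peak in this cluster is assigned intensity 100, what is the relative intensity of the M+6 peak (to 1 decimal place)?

(0.5069 + 0.4931)^3 gives M 0.1302, M+2 0.3801, M+4 0.3698, M+6 0.1199; the largest is M+2.
P(M+2) = C(3,1) × 0.5069^2 × 0.4931^1 = 3 × 0.25694761 × 0.4931 = 0.380103 (base)
P(M+6) = C(3,3) × 0.5069^0 × 0.4931^3 = 1 × 1.0000 × 0.11989609 = 0.119896
Relative intensity = 0.119896 / 0.380103 × 100 = 31.5

31.5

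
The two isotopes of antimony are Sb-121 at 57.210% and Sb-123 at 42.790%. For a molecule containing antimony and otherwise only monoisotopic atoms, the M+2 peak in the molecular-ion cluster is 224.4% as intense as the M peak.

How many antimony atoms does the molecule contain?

With n Sb atoms, P(M+2)/P(M) = C(n,1)·p^(n−1)q / p^n = n·q/p = n · 0.42790/0.57210.
n = 2.244 × 0.57210/0.42790 = 3.00 ≈ 3

3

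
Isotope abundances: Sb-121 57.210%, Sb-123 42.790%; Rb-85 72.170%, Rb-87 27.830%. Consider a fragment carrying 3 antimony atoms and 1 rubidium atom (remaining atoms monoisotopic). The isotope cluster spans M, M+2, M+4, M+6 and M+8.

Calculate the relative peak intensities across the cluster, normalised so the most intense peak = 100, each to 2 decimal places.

Antimony pattern (n=3): 0.18724742 : 0.42015297 : 0.3142518 : 0.07834781
Rubidium pattern (n=1): 0.7217 : 0.2783
Convolve the two distributions (both contribute in 2-u steps):
  M: 0.18724742×0.7217 = 0.135136
  M+2: 0.18724742×0.2783 + 0.42015297×0.7217 = 0.355335
  M+4: 0.42015297×0.2783 + 0.3142518×0.7217 = 0.343724
  M+6: 0.3142518×0.2783 + 0.07834781×0.7217 = 0.144000
  M+8: 0.07834781×0.2783 = 0.021804
Scale to base peak (0.355335) = 100: 38.03 : 100.00 : 96.73 : 40.53 : 6.14

38.03 : 100.00 : 96.73 : 40.53 : 6.14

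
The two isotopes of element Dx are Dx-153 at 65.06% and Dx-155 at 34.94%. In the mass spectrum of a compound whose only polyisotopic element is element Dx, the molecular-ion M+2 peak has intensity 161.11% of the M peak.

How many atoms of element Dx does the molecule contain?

With n Dx atoms, P(M+2)/P(M) = C(n,1)·p^(n−1)q / p^n = n·q/p = n · 0.3494/0.6506.
n = 1.6111 × 0.6506/0.3494 = 3.00 ≈ 3

3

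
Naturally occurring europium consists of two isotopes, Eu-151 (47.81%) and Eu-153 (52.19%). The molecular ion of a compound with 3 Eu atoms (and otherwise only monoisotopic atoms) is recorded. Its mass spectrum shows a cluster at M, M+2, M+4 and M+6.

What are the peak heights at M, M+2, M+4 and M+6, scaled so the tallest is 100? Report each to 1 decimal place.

28.0 : 91.6 : 100.0 : 36.4

Expanding (0.4781 + 0.5219)^3:
P(M) = 0.4781^3 = 0.109284
P(M+2) = 3 × 0.4781^2 × 0.5219^1 = 0.357887
P(M+4) = 3 × 0.4781^1 × 0.5219^2 = 0.390674
P(M+6) = 0.5219^3 = 0.142155
The M+4 peak is largest (0.390674); scaling to 100 gives 28.0 : 91.6 : 100.0 : 36.4.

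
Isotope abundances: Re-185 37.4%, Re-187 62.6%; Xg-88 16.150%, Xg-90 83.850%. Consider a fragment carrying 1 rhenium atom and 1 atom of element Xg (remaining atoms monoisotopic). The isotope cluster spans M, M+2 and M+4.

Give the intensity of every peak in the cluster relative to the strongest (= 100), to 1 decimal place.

11.5 : 79.0 : 100.0

Rhenium pattern (n=1): 0.3740 : 0.6260
Element Xg pattern (n=1): 0.1615 : 0.8385
Convolve the two distributions (both contribute in 2-u steps):
  M: 0.3740×0.1615 = 0.060401
  M+2: 0.3740×0.8385 + 0.6260×0.1615 = 0.414698
  M+4: 0.6260×0.8385 = 0.524901
Scale to base peak (0.524901) = 100: 11.5 : 79.0 : 100.0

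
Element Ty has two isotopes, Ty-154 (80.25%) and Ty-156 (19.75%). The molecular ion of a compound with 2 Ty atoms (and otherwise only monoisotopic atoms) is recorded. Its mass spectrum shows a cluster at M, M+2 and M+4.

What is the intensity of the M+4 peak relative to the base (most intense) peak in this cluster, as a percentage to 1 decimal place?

Binomial terms of (0.8025 + 0.1975)^2: M 0.6440, M+2 0.3170, M+4 0.0390 → M is the base peak.
P(M) = C(2,0) × 0.8025^2 × 0.1975^0 = 1 × 0.64400625 × 1.0000 = 0.644006 (base)
P(M+4) = C(2,2) × 0.8025^0 × 0.1975^2 = 1 × 1.0000 × 0.03900625 = 0.039006
Relative intensity = 0.039006 / 0.644006 × 100 = 6.1

6.1%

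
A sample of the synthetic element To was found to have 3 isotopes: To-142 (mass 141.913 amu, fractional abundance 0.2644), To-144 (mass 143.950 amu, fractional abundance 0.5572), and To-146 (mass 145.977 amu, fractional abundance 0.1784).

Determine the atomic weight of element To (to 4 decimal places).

143.7730 amu

Weight each isotope mass by its fractional abundance: 0.2644 × 141.913 + 0.5572 × 143.950 + 0.1784 × 145.977
= 37.52180 + 80.20894 + 26.04230 = 143.77304 amu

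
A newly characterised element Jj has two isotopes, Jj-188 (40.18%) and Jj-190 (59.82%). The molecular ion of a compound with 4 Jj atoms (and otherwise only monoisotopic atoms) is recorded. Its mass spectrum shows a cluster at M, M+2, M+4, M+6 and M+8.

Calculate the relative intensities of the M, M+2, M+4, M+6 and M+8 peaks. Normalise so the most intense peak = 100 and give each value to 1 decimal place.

Each Jj atom is independently Jj-188 (p = 0.4018) or Jj-190 (q = 0.5982); the cluster is the binomial expansion (p + q)^4.
P(M) = 0.4018^4 = 0.026064
P(M+2) = 4 × 0.4018^3 × 0.5982^1 = 0.155216
P(M+4) = 6 × 0.4018^2 × 0.5982^2 = 0.346628
P(M+6) = 4 × 0.4018^1 × 0.5982^3 = 0.344040
P(M+8) = 0.5982^4 = 0.128052
The M+4 peak is largest (0.346628); scaling to 100 gives 7.5 : 44.8 : 100.0 : 99.3 : 36.9.

7.5 : 44.8 : 100.0 : 99.3 : 36.9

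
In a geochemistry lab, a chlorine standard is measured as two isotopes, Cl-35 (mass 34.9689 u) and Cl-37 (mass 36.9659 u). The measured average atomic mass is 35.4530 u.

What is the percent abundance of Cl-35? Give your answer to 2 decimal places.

Let x be the fractional abundance of Cl-35; then Cl-37 has abundance 1 − x.
34.9689·x + 36.9659·(1 − x) = 35.4530
(34.9689 − 36.9659)·x = 35.4530 − 36.9659
x = -1.5129 / -1.9970 = 0.75759 → 75.76% Cl-35, 24.24% Cl-37.

75.76%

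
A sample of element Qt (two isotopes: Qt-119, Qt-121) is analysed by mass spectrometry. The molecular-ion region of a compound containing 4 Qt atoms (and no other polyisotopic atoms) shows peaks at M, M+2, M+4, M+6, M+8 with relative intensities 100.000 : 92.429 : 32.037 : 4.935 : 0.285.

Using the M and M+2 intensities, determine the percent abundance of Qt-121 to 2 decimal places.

18.77%

If p is the fraction of Qt that is Qt-119, then I(M+2)/I(M) = [C(4,1)·p^3·(1−p)] / p^4 = 4·(1−p)/p = 92.429/100.000 = 0.9243
(1−p)/p = 0.9243/4 = 0.2311  ⇒  p = 1/(1 + 0.2311) = 0.8123
Qt-119: 81.23%, Qt-121: 18.77%.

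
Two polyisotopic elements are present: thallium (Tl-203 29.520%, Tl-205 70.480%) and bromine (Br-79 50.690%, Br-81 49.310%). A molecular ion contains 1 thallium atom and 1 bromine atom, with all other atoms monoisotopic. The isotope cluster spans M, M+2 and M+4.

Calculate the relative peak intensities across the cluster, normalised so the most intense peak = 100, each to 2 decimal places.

29.76 : 100.00 : 69.12

Thallium pattern (n=1): 0.2952 : 0.7048
Bromine pattern (n=1): 0.5069 : 0.4931
Convolve the two distributions (both contribute in 2-u steps):
  M: 0.2952×0.5069 = 0.149637
  M+2: 0.2952×0.4931 + 0.7048×0.5069 = 0.502826
  M+4: 0.7048×0.4931 = 0.347537
Scale to base peak (0.502826) = 100: 29.76 : 100.00 : 69.12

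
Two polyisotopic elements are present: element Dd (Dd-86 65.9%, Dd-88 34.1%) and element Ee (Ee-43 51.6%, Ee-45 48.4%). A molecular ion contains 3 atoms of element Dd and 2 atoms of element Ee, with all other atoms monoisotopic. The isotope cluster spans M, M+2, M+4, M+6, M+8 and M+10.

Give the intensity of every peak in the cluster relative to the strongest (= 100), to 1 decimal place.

21.8 : 74.6 : 100.0 : 65.5 : 21.0 : 2.7

Element Dd pattern (n=3): 0.28619118 : 0.44426946 : 0.22988754 : 0.03965182
Element Ee pattern (n=2): 0.266256 : 0.499488 : 0.234256
Convolve the two distributions (both contribute in 2-u steps):
  M: 0.28619118×0.266256 = 0.076200
  M+2: 0.28619118×0.499488 + 0.44426946×0.266256 = 0.261238
  M+4: 0.28619118×0.234256 + 0.44426946×0.499488 + 0.22988754×0.266256 = 0.350158
  M+6: 0.44426946×0.234256 + 0.22988754×0.499488 + 0.03965182×0.266256 = 0.229456
  M+8: 0.22988754×0.234256 + 0.03965182×0.499488 = 0.073658
  M+10: 0.03965182×0.234256 = 0.009289
Scale to base peak (0.350158) = 100: 21.8 : 74.6 : 100.0 : 65.5 : 21.0 : 2.7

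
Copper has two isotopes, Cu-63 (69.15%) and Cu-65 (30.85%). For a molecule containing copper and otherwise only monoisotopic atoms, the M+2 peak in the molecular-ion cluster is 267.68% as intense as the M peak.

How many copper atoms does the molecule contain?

The M+2/M ratio from n Cu atoms is n · q/p = n · 0.3085/0.6915.
n = 2.6768 × 0.6915/0.3085 = 6.00 ≈ 6

6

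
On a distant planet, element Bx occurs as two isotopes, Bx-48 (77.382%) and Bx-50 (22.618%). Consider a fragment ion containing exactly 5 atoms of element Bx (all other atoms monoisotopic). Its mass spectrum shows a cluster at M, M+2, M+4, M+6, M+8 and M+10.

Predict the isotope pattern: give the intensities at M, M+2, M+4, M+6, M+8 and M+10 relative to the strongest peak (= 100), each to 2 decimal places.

Expanding (0.77382 + 0.22618)^5:
P(M) = 0.77382^5 = 0.277460
P(M+2) = 5 × 0.77382^4 × 0.22618^1 = 0.405494
P(M+4) = 10 × 0.77382^3 × 0.22618^2 = 0.237044
P(M+6) = 10 × 0.77382^2 × 0.22618^3 = 0.069286
P(M+8) = 5 × 0.77382^1 × 0.22618^4 = 0.010126
P(M+10) = 0.22618^5 = 0.000592
The M+2 peak is largest (0.405494); scaling to 100 gives 68.43 : 100.00 : 58.46 : 17.09 : 2.50 : 0.15.

68.43 : 100.00 : 58.46 : 17.09 : 2.50 : 0.15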